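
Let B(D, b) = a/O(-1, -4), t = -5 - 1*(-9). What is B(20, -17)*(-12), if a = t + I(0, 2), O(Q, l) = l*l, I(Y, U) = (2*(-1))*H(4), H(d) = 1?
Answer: -3/2 ≈ -1.5000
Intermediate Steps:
I(Y, U) = -2 (I(Y, U) = (2*(-1))*1 = -2*1 = -2)
t = 4 (t = -5 + 9 = 4)
O(Q, l) = l²
a = 2 (a = 4 - 2 = 2)
B(D, b) = ⅛ (B(D, b) = 2/((-4)²) = 2/16 = 2*(1/16) = ⅛)
B(20, -17)*(-12) = (⅛)*(-12) = -3/2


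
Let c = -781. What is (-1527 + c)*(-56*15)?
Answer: 1938720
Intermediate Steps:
(-1527 + c)*(-56*15) = (-1527 - 781)*(-56*15) = -2308*(-840) = 1938720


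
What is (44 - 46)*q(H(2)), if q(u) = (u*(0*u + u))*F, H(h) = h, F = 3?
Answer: -24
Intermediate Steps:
q(u) = 3*u**2 (q(u) = (u*(0*u + u))*3 = (u*(0 + u))*3 = (u*u)*3 = u**2*3 = 3*u**2)
(44 - 46)*q(H(2)) = (44 - 46)*(3*2**2) = -6*4 = -2*12 = -24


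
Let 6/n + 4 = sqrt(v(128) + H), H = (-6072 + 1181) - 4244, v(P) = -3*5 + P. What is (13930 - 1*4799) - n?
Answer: 41263001/4519 + 3*I*sqrt(9022)/4519 ≈ 9131.0 + 0.063057*I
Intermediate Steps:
v(P) = -15 + P
H = -9135 (H = -4891 - 4244 = -9135)
n = 6/(-4 + I*sqrt(9022)) (n = 6/(-4 + sqrt((-15 + 128) - 9135)) = 6/(-4 + sqrt(113 - 9135)) = 6/(-4 + sqrt(-9022)) = 6/(-4 + I*sqrt(9022)) ≈ -0.0026555 - 0.063057*I)
(13930 - 1*4799) - n = (13930 - 1*4799) - (-12/4519 - 3*I*sqrt(9022)/4519) = (13930 - 4799) + (12/4519 + 3*I*sqrt(9022)/4519) = 9131 + (12/4519 + 3*I*sqrt(9022)/4519) = 41263001/4519 + 3*I*sqrt(9022)/4519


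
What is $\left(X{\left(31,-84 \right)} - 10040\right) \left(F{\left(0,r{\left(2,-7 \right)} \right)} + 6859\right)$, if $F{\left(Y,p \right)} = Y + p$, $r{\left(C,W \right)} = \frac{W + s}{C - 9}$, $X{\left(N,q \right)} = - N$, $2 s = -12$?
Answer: $- \frac{483669846}{7} \approx -6.9096 \cdot 10^{7}$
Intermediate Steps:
$s = -6$ ($s = \frac{1}{2} \left(-12\right) = -6$)
$r{\left(C,W \right)} = \frac{-6 + W}{-9 + C}$ ($r{\left(C,W \right)} = \frac{W - 6}{C - 9} = \frac{-6 + W}{-9 + C}$)
$\left(X{\left(31,-84 \right)} - 10040\right) \left(F{\left(0,r{\left(2,-7 \right)} \right)} + 6859\right) = \left(\left(-1\right) 31 - 10040\right) \left(\left(0 + \frac{-6 - 7}{-9 + 2}\right) + 6859\right) = \left(-31 - 10040\right) \left(\left(0 + \frac{1}{-7} \left(-13\right)\right) + 6859\right) = - 10071 \left(\left(0 - - \frac{13}{7}\right) + 6859\right) = - 10071 \left(\left(0 + \frac{13}{7}\right) + 6859\right) = - 10071 \left(\frac{13}{7} + 6859\right) = \left(-10071\right) \frac{48026}{7} = - \frac{483669846}{7}$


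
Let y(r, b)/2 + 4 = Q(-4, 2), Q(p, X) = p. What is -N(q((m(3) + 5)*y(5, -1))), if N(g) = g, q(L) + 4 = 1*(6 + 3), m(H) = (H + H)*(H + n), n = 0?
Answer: -5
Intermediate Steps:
m(H) = 2*H² (m(H) = (H + H)*(H + 0) = (2*H)*H = 2*H²)
y(r, b) = -16 (y(r, b) = -8 + 2*(-4) = -8 - 8 = -16)
q(L) = 5 (q(L) = -4 + 1*(6 + 3) = -4 + 1*9 = -4 + 9 = 5)
-N(q((m(3) + 5)*y(5, -1))) = -1*5 = -5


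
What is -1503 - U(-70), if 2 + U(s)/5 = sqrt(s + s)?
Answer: -1493 - 10*I*sqrt(35) ≈ -1493.0 - 59.161*I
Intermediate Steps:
U(s) = -10 + 5*sqrt(2)*sqrt(s) (U(s) = -10 + 5*sqrt(s + s) = -10 + 5*sqrt(2*s) = -10 + 5*(sqrt(2)*sqrt(s)) = -10 + 5*sqrt(2)*sqrt(s))
-1503 - U(-70) = -1503 - (-10 + 5*sqrt(2)*sqrt(-70)) = -1503 - (-10 + 5*sqrt(2)*(I*sqrt(70))) = -1503 - (-10 + 10*I*sqrt(35)) = -1503 + (10 - 10*I*sqrt(35)) = -1493 - 10*I*sqrt(35)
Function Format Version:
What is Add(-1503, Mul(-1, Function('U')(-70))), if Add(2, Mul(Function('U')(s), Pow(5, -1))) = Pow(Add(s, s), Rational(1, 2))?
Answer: Add(-1493, Mul(-10, I, Pow(35, Rational(1, 2)))) ≈ Add(-1493.0, Mul(-59.161, I))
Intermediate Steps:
Function('U')(s) = Add(-10, Mul(5, Pow(2, Rational(1, 2)), Pow(s, Rational(1, 2)))) (Function('U')(s) = Add(-10, Mul(5, Pow(Add(s, s), Rational(1, 2)))) = Add(-10, Mul(5, Pow(Mul(2, s), Rational(1, 2)))) = Add(-10, Mul(5, Mul(Pow(2, Rational(1, 2)), Pow(s, Rational(1, 2))))) = Add(-10, Mul(5, Pow(2, Rational(1, 2)), Pow(s, Rational(1, 2)))))
Add(-1503, Mul(-1, Function('U')(-70))) = Add(-1503, Mul(-1, Add(-10, Mul(5, Pow(2, Rational(1, 2)), Pow(-70, Rational(1, 2)))))) = Add(-1503, Mul(-1, Add(-10, Mul(5, Pow(2, Rational(1, 2)), Mul(I, Pow(70, Rational(1, 2))))))) = Add(-1503, Mul(-1, Add(-10, Mul(10, I, Pow(35, Rational(1, 2)))))) = Add(-1503, Add(10, Mul(-10, I, Pow(35, Rational(1, 2))))) = Add(-1493, Mul(-10, I, Pow(35, Rational(1, 2))))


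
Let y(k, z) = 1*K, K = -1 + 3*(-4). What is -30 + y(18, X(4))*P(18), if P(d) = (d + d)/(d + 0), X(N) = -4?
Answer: -56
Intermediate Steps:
K = -13 (K = -1 - 12 = -13)
P(d) = 2 (P(d) = (2*d)/d = 2)
y(k, z) = -13 (y(k, z) = 1*(-13) = -13)
-30 + y(18, X(4))*P(18) = -30 - 13*2 = -30 - 26 = -56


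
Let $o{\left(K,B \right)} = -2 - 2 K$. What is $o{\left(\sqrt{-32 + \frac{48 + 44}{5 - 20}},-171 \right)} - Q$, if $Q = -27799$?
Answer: $27797 - \frac{4 i \sqrt{2145}}{15} \approx 27797.0 - 12.35 i$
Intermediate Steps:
$o{\left(\sqrt{-32 + \frac{48 + 44}{5 - 20}},-171 \right)} - Q = \left(-2 - 2 \sqrt{-32 + \frac{48 + 44}{5 - 20}}\right) - -27799 = \left(-2 - 2 \sqrt{-32 + \frac{92}{-15}}\right) + 27799 = \left(-2 - 2 \sqrt{-32 + 92 \left(- \frac{1}{15}\right)}\right) + 27799 = \left(-2 - 2 \sqrt{-32 - \frac{92}{15}}\right) + 27799 = \left(-2 - 2 \sqrt{- \frac{572}{15}}\right) + 27799 = \left(-2 - 2 \frac{2 i \sqrt{2145}}{15}\right) + 27799 = \left(-2 - \frac{4 i \sqrt{2145}}{15}\right) + 27799 = 27797 - \frac{4 i \sqrt{2145}}{15}$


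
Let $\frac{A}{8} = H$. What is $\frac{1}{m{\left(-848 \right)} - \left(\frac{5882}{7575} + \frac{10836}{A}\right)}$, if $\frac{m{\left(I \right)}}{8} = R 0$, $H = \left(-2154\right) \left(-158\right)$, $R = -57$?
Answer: $- \frac{1718676600}{1341395441} \approx -1.2813$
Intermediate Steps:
$H = 340332$
$A = 2722656$ ($A = 8 \cdot 340332 = 2722656$)
$m{\left(I \right)} = 0$ ($m{\left(I \right)} = 8 \left(\left(-57\right) 0\right) = 8 \cdot 0 = 0$)
$\frac{1}{m{\left(-848 \right)} - \left(\frac{5882}{7575} + \frac{10836}{A}\right)} = \frac{1}{0 - \left(\frac{903}{226888} + \frac{5882}{7575}\right)} = \frac{1}{0 - \frac{1341395441}{1718676600}} = \frac{1}{- \frac{1341395441}{1718676600}} = - \frac{1718676600}{1341395441}$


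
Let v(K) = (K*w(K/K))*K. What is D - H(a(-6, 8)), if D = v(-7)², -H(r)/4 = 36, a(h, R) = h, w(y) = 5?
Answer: 60169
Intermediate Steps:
v(K) = 5*K² (v(K) = (K*5)*K = (5*K)*K = 5*K²)
H(r) = -144 (H(r) = -4*36 = -144)
D = 60025 (D = (5*(-7)²)² = (5*49)² = 245² = 60025)
D - H(a(-6, 8)) = 60025 - 1*(-144) = 60025 + 144 = 60169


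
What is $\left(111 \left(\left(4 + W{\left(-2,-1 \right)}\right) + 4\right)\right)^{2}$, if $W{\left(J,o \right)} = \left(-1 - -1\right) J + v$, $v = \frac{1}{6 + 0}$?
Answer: $\frac{3286969}{4} \approx 8.2174 \cdot 10^{5}$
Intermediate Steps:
$v = \frac{1}{6} \approx 0.16667$
$W{\left(J,o \right)} = \frac{1}{6}$ ($W{\left(J,o \right)} = \left(-1 - -1\right) J + \frac{1}{6} = \left(-1 + 1\right) J + \frac{1}{6} = 0 J + \frac{1}{6} = 0 + \frac{1}{6} = \frac{1}{6}$)
$\left(111 \left(\left(4 + W{\left(-2,-1 \right)}\right) + 4\right)\right)^{2} = \left(111 \left(\left(4 + \frac{1}{6}\right) + 4\right)\right)^{2} = \left(111 \left(\frac{25}{6} + 4\right)\right)^{2} = \left(111 \cdot \frac{49}{6}\right)^{2} = \left(\frac{1813}{2}\right)^{2} = \frac{3286969}{4}$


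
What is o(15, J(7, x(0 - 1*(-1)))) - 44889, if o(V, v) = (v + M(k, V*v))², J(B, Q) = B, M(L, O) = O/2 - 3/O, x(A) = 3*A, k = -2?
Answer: -202625531/4900 ≈ -41352.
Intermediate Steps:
M(L, O) = O/2 - 3/O (M(L, O) = O*(½) - 3/O = O/2 - 3/O)
o(V, v) = (v + V*v/2 - 3/(V*v))² (o(V, v) = (v + ((V*v)/2 - 3*1/(V*v)))² = (v + (V*v/2 - 3/(V*v)))² = (v + V*v/2 - 3/(V*v))²)
o(15, J(7, x(0 - 1*(-1)))) - 44889 = (7 + (½)*15*7 - 3/(15*7))² - 44889 = (7 + 105/2 - 3*1/15*⅐)² - 44889 = (7 + 105/2 - 1/35)² - 44889 = (4163/70)² - 44889 = 17330569/4900 - 44889 = -202625531/4900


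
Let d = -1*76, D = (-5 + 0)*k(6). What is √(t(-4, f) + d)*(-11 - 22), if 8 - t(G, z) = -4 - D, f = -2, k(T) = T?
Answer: -33*I*√94 ≈ -319.95*I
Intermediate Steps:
D = -30 (D = (-5 + 0)*6 = -5*6 = -30)
d = -76
t(G, z) = -18 (t(G, z) = 8 - (-4 - 1*(-30)) = 8 - (-4 + 30) = 8 - 1*26 = 8 - 26 = -18)
√(t(-4, f) + d)*(-11 - 22) = √(-18 - 76)*(-11 - 22) = √(-94)*(-33) = (I*√94)*(-33) = -33*I*√94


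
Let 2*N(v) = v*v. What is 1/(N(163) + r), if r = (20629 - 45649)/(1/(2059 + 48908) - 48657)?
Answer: 2479901318/32945524253311 ≈ 7.5273e-5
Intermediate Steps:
N(v) = v²/2 (N(v) = (v*v)/2 = v²/2)
r = 637597170/1239950659 (r = -25020/(1/50967 - 48657) = -25020/(-2479901318/50967) = -25020*(-50967/2479901318) = 637597170/1239950659 ≈ 0.51421)
1/(N(163) + r) = 1/((½)*163² + 637597170/1239950659) = 1/((½)*26569 + 637597170/1239950659) = 1/(26569/2 + 637597170/1239950659) = 1/(32945524253311/2479901318) = 2479901318/32945524253311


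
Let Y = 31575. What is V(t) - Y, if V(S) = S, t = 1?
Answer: -31574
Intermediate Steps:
V(t) - Y = 1 - 1*31575 = 1 - 31575 = -31574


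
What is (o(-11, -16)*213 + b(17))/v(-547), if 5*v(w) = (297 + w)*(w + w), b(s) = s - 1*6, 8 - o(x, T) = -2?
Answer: 2141/54700 ≈ 0.039141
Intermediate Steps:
o(x, T) = 10 (o(x, T) = 8 - 1*(-2) = 8 + 2 = 10)
b(s) = -6 + s (b(s) = s - 6 = -6 + s)
v(w) = 2*w*(297 + w)/5 (v(w) = ((297 + w)*(w + w))/5 = ((297 + w)*(2*w))/5 = (2*w*(297 + w))/5 = 2*w*(297 + w)/5)
(o(-11, -16)*213 + b(17))/v(-547) = (10*213 + (-6 + 17))/(((2/5)*(-547)*(297 - 547))) = (2130 + 11)/(((2/5)*(-547)*(-250))) = 2141/54700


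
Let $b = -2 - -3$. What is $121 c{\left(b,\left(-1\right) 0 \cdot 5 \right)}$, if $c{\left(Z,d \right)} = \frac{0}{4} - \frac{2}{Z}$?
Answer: $-242$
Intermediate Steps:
$b = 1$ ($b = -2 + 3 = 1$)
$c{\left(Z,d \right)} = - \frac{2}{Z}$ ($c{\left(Z,d \right)} = 0 \cdot \frac{1}{4} - \frac{2}{Z} = 0 - \frac{2}{Z} = - \frac{2}{Z}$)
$121 c{\left(b,\left(-1\right) 0 \cdot 5 \right)} = 121 \left(- \frac{2}{1}\right) = 121 \left(\left(-2\right) 1\right) = 121 \left(-2\right) = -242$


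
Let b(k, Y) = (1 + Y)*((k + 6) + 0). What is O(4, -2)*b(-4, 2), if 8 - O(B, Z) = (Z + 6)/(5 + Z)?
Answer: 40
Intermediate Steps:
O(B, Z) = 8 - (6 + Z)/(5 + Z) (O(B, Z) = 8 - (Z + 6)/(5 + Z) = 8 - (6 + Z)/(5 + Z))
b(k, Y) = (1 + Y)*(6 + k) (b(k, Y) = (1 + Y)*((6 + k) + 0) = (1 + Y)*(6 + k))
O(4, -2)*b(-4, 2) = ((34 + 7*(-2))/(5 - 2))*(6 - 4 + 6*2 + 2*(-4)) = ((34 - 14)/3)*(6 - 4 + 12 - 8) = ((⅓)*20)*6 = (20/3)*6 = 40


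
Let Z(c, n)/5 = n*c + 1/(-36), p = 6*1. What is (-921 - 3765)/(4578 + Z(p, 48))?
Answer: -168696/216643 ≈ -0.77868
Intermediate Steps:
p = 6
Z(c, n) = -5/36 + 5*c*n (Z(c, n) = 5*(n*c + 1/(-36)) = 5*(c*n - 1/36) = 5*(-1/36 + c*n) = -5/36 + 5*c*n)
(-921 - 3765)/(4578 + Z(p, 48)) = (-921 - 3765)/(4578 + (-5/36 + 5*6*48)) = -4686/(4578 + (-5/36 + 1440)) = -4686/(4578 + 51835/36) = -4686/216643/36 = -4686*36/216643 = -168696/216643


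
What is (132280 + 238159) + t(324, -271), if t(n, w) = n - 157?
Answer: 370606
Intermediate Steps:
t(n, w) = -157 + n
(132280 + 238159) + t(324, -271) = (132280 + 238159) + (-157 + 324) = 370439 + 167 = 370606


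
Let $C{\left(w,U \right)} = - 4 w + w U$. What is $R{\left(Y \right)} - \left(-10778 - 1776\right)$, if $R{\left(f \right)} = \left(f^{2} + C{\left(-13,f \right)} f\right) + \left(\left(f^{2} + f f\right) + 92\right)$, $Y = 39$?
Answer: $-536$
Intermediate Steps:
$C{\left(w,U \right)} = - 4 w + U w$
$R{\left(f \right)} = 92 + 3 f^{2} + f \left(52 - 13 f\right)$ ($R{\left(f \right)} = \left(f^{2} + - 13 \left(-4 + f\right) f\right) + \left(\left(f^{2} + f f\right) + 92\right) = \left(f^{2} + \left(52 - 13 f\right) f\right) + \left(\left(f^{2} + f^{2}\right) + 92\right) = \left(f^{2} + f \left(52 - 13 f\right)\right) + \left(2 f^{2} + 92\right) = \left(f^{2} + f \left(52 - 13 f\right)\right) + \left(92 + 2 f^{2}\right) = 92 + 3 f^{2} + f \left(52 - 13 f\right)$)
$R{\left(Y \right)} - \left(-10778 - 1776\right) = \left(92 - 10 \cdot 39^{2} + 52 \cdot 39\right) - \left(-10778 - 1776\right) = \left(92 - 15210 + 2028\right) - -12554 = \left(92 - 15210 + 2028\right) + 12554 = -13090 + 12554 = -536$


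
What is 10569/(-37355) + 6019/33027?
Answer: -124222618/1233723585 ≈ -0.10069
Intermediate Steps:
10569/(-37355) + 6019/33027 = 10569*(-1/37355) + 6019*(1/33027) = -10569/37355 + 6019/33027 = -124222618/1233723585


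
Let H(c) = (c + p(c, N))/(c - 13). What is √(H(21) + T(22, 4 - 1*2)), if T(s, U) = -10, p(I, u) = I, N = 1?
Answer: I*√19/2 ≈ 2.1795*I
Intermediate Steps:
H(c) = 2*c/(-13 + c) (H(c) = (c + c)/(c - 13) = (2*c)/(-13 + c) = 2*c/(-13 + c))
√(H(21) + T(22, 4 - 1*2)) = √(2*21/(-13 + 21) - 10) = √(2*21/8 - 10) = √(2*21*(⅛) - 10) = √(21/4 - 10) = √(-19/4) = I*√19/2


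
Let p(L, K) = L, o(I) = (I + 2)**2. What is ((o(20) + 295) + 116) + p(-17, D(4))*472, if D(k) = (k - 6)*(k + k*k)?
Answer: -7129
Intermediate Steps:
o(I) = (2 + I)**2
D(k) = (-6 + k)*(k + k**2)
((o(20) + 295) + 116) + p(-17, D(4))*472 = (((2 + 20)**2 + 295) + 116) - 17*472 = ((22**2 + 295) + 116) - 8024 = ((484 + 295) + 116) - 8024 = (779 + 116) - 8024 = 895 - 8024 = -7129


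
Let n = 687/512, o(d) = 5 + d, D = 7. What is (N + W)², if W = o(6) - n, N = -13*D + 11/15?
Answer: 383251379329/58982400 ≈ 6497.7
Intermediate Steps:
n = 687/512 (n = 687*(1/512) = 687/512 ≈ 1.3418)
N = -1354/15 (N = -13*7 + 11/15 = -91 + 11*(1/15) = -91 + 11/15 = -1354/15 ≈ -90.267)
W = 4945/512 (W = (5 + 6) - 1*687/512 = 11 - 687/512 = 4945/512 ≈ 9.6582)
(N + W)² = (-1354/15 + 4945/512)² = (-619073/7680)² = 383251379329/58982400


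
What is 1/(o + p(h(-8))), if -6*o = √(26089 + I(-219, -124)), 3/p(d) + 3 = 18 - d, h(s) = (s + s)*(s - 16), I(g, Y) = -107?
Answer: 246/21837869 - 5043*√25982/21837869 ≈ -0.037212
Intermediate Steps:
h(s) = 2*s*(-16 + s) (h(s) = (2*s)*(-16 + s) = 2*s*(-16 + s))
p(d) = 3/(15 - d) (p(d) = 3/(-3 + (18 - d)) = 3/(15 - d))
o = -√25982/6 (o = -√(26089 - 107)/6 = -√25982/6 ≈ -26.865)
1/(o + p(h(-8))) = 1/(-√25982/6 - 3/(-15 + 2*(-8)*(-16 - 8))) = 1/(-√25982/6 - 3/(-15 + 2*(-8)*(-24))) = 1/(-√25982/6 - 3/(-15 + 384)) = 1/(-√25982/6 - 3/369) = 1/(-√25982/6 - 3*1/369) = 1/(-√25982/6 - 1/123) = 1/(-1/123 - √25982/6)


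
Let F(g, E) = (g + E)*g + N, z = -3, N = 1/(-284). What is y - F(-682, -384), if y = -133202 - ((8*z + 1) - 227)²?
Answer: -262050775/284 ≈ -9.2271e+5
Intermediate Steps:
N = -1/284 ≈ -0.0035211
F(g, E) = -1/284 + g*(E + g) (F(g, E) = (g + E)*g - 1/284 = (E + g)*g - 1/284 = g*(E + g) - 1/284 = -1/284 + g*(E + g))
y = -195702 (y = -133202 - ((8*(-3) + 1) - 227)² = -133202 - ((-24 + 1) - 227)² = -133202 - (-23 - 227)² = -133202 - 1*(-250)² = -133202 - 1*62500 = -133202 - 62500 = -195702)
y - F(-682, -384) = -195702 - (-1/284 + (-682)² - 384*(-682)) = -195702 - (-1/284 + 465124 + 261888) = -195702 - 1*206471407/284 = -195702 - 206471407/284 = -262050775/284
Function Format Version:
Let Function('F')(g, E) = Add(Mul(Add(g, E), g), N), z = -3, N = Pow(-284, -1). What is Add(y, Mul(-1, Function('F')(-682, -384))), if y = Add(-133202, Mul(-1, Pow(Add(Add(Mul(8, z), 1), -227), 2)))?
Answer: Rational(-262050775, 284) ≈ -9.2271e+5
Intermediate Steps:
N = Rational(-1, 284) ≈ -0.0035211
Function('F')(g, E) = Add(Rational(-1, 284), Mul(g, Add(E, g))) (Function('F')(g, E) = Add(Mul(Add(g, E), g), Rational(-1, 284)) = Add(Mul(Add(E, g), g), Rational(-1, 284)) = Add(Mul(g, Add(E, g)), Rational(-1, 284)) = Add(Rational(-1, 284), Mul(g, Add(E, g))))
y = -195702 (y = Add(-133202, Mul(-1, Pow(Add(Add(Mul(8, -3), 1), -227), 2))) = Add(-133202, Mul(-1, Pow(Add(Add(-24, 1), -227), 2))) = Add(-133202, Mul(-1, Pow(Add(-23, -227), 2))) = Add(-133202, Mul(-1, Pow(-250, 2))) = Add(-133202, Mul(-1, 62500)) = Add(-133202, -62500) = -195702)
Add(y, Mul(-1, Function('F')(-682, -384))) = Add(-195702, Mul(-1, Add(Rational(-1, 284), Pow(-682, 2), Mul(-384, -682)))) = Add(-195702, Mul(-1, Add(Rational(-1, 284), 465124, 261888))) = Add(-195702, Mul(-1, Rational(206471407, 284))) = Add(-195702, Rational(-206471407, 284)) = Rational(-262050775, 284)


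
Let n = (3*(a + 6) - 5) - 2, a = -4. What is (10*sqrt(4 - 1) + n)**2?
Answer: 301 - 20*sqrt(3) ≈ 266.36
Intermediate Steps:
n = -1 (n = (3*(-4 + 6) - 5) - 2 = (3*2 - 5) - 2 = (6 - 5) - 2 = 1 - 2 = -1)
(10*sqrt(4 - 1) + n)**2 = (10*sqrt(4 - 1) - 1)**2 = (10*sqrt(3) - 1)**2 = (-1 + 10*sqrt(3))**2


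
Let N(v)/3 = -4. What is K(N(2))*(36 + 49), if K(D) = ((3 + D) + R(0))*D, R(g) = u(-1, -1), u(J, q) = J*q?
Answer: 8160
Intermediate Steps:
N(v) = -12 (N(v) = 3*(-4) = -12)
R(g) = 1 (R(g) = -1*(-1) = 1)
K(D) = D*(4 + D) (K(D) = ((3 + D) + 1)*D = (4 + D)*D = D*(4 + D))
K(N(2))*(36 + 49) = (-12*(4 - 12))*(36 + 49) = -12*(-8)*85 = 96*85 = 8160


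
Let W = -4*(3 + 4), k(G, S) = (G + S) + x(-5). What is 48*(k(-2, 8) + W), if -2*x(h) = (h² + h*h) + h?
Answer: -2136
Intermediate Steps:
x(h) = -h² - h/2 (x(h) = -((h² + h*h) + h)/2 = -((h² + h²) + h)/2 = -(2*h² + h)/2 = -(h + 2*h²)/2 = -h² - h/2)
k(G, S) = -45/2 + G + S (k(G, S) = (G + S) - 1*(-5)*(½ - 5) = (G + S) - 1*(-5)*(-9/2) = (G + S) - 45/2 = -45/2 + G + S)
W = -28 (W = -4*7 = -28)
48*(k(-2, 8) + W) = 48*((-45/2 - 2 + 8) - 28) = 48*(-33/2 - 28) = 48*(-89/2) = -2136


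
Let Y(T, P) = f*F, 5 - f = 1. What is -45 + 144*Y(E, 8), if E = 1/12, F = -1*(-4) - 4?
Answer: -45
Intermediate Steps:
f = 4 (f = 5 - 1*1 = 5 - 1 = 4)
F = 0 (F = 4 - 4 = 0)
E = 1/12 (E = 1*(1/12) = 1/12 ≈ 0.083333)
Y(T, P) = 0 (Y(T, P) = 4*0 = 0)
-45 + 144*Y(E, 8) = -45 + 144*0 = -45 + 0 = -45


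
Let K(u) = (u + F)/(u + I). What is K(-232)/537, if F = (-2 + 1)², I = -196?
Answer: 77/76612 ≈ 0.0010051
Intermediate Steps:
F = 1 (F = (-1)² = 1)
K(u) = (1 + u)/(-196 + u) (K(u) = (u + 1)/(u - 196) = (1 + u)/(-196 + u))
K(-232)/537 = ((1 - 232)/(-196 - 232))/537 = (-231/(-428))*(1/537) = -1/428*(-231)*(1/537) = (231/428)*(1/537) = 77/76612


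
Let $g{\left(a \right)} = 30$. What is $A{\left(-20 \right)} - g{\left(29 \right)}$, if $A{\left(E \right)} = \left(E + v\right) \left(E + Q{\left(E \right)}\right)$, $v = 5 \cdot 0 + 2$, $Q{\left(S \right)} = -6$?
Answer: $438$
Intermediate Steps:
$v = 2$ ($v = 0 + 2 = 2$)
$A{\left(E \right)} = \left(-6 + E\right) \left(2 + E\right)$ ($A{\left(E \right)} = \left(E + 2\right) \left(E - 6\right) = \left(2 + E\right) \left(-6 + E\right) = \left(-6 + E\right) \left(2 + E\right)$)
$A{\left(-20 \right)} - g{\left(29 \right)} = \left(-12 + \left(-20\right)^{2} - -80\right) - 30 = \left(-12 + 400 + 80\right) - 30 = 468 - 30 = 438$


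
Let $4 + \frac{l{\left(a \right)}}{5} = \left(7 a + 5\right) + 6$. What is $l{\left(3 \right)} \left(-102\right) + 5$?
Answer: $-14275$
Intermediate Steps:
$l{\left(a \right)} = 35 + 35 a$ ($l{\left(a \right)} = -20 + 5 \left(\left(7 a + 5\right) + 6\right) = -20 + 5 \left(\left(5 + 7 a\right) + 6\right) = -20 + 5 \left(11 + 7 a\right) = -20 + \left(55 + 35 a\right) = 35 + 35 a$)
$l{\left(3 \right)} \left(-102\right) + 5 = \left(35 + 35 \cdot 3\right) \left(-102\right) + 5 = \left(35 + 105\right) \left(-102\right) + 5 = 140 \left(-102\right) + 5 = -14280 + 5 = -14275$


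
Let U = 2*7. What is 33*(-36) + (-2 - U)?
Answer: -1204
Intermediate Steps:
U = 14
33*(-36) + (-2 - U) = 33*(-36) + (-2 - 1*14) = -1188 + (-2 - 14) = -1188 - 16 = -1204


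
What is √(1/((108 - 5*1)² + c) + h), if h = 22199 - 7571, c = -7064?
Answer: √183830445245/3545 ≈ 120.95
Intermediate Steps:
h = 14628
√(1/((108 - 5*1)² + c) + h) = √(1/((108 - 5*1)² - 7064) + 14628) = √(1/((108 - 5)² - 7064) + 14628) = √(1/(103² - 7064) + 14628) = √(1/(10609 - 7064) + 14628) = √(1/3545 + 14628) = √(51856261/3545) = √183830445245/3545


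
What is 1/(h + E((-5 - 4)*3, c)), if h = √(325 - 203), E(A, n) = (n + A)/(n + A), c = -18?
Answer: -1/121 + √122/121 ≈ 0.083019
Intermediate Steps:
E(A, n) = 1 (E(A, n) = (A + n)/(A + n) = 1)
h = √122 ≈ 11.045
1/(h + E((-5 - 4)*3, c)) = 1/(√122 + 1) = 1/(1 + √122)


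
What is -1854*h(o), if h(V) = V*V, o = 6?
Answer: -66744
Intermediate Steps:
h(V) = V²
-1854*h(o) = -1854*6² = -1854*36 = -66744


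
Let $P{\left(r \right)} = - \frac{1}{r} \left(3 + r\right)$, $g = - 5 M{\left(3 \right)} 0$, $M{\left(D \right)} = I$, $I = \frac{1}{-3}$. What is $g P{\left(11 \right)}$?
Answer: $0$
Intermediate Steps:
$I = - \frac{1}{3} \approx -0.33333$
$M{\left(D \right)} = - \frac{1}{3}$
$g = 0$ ($g = \left(-5\right) \left(- \frac{1}{3}\right) 0 = \frac{5}{3} \cdot 0 = 0$)
$P{\left(r \right)} = - \frac{3 + r}{r}$
$g P{\left(11 \right)} = 0 \frac{-3 - 11}{11} = 0 \cdot \frac{1}{11} \left(-14\right) = 0 \left(- \frac{14}{11}\right) = 0$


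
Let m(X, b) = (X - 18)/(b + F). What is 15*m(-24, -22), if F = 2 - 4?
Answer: 105/4 ≈ 26.250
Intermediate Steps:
F = -2
m(X, b) = (-18 + X)/(-2 + b) (m(X, b) = (X - 18)/(b - 2) = (-18 + X)/(-2 + b))
15*m(-24, -22) = 15*((-18 - 24)/(-2 - 22)) = 15*(-42/(-24)) = 15*(-1/24*(-42)) = 15*(7/4) = 105/4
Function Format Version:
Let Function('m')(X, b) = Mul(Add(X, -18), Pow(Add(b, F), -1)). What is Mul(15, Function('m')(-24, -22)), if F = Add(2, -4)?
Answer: Rational(105, 4) ≈ 26.250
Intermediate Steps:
F = -2
Function('m')(X, b) = Mul(Pow(Add(-2, b), -1), Add(-18, X)) (Function('m')(X, b) = Mul(Add(X, -18), Pow(Add(b, -2), -1)) = Mul(Add(-18, X), Pow(Add(-2, b), -1)) = Mul(Pow(Add(-2, b), -1), Add(-18, X)))
Mul(15, Function('m')(-24, -22)) = Mul(15, Mul(Pow(Add(-2, -22), -1), Add(-18, -24))) = Mul(15, Mul(Pow(-24, -1), -42)) = Mul(15, Mul(Rational(-1, 24), -42)) = Mul(15, Rational(7, 4)) = Rational(105, 4)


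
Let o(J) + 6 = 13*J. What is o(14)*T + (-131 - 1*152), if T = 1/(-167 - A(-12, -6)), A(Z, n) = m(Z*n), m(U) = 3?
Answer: -24143/85 ≈ -284.04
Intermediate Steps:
A(Z, n) = 3
o(J) = -6 + 13*J
T = -1/170 (T = 1/(-167 - 1*3) = 1/(-167 - 3) = 1/(-170) = -1/170 ≈ -0.0058824)
o(14)*T + (-131 - 1*152) = (-6 + 13*14)*(-1/170) + (-131 - 1*152) = (-6 + 182)*(-1/170) + (-131 - 152) = 176*(-1/170) - 283 = -88/85 - 283 = -24143/85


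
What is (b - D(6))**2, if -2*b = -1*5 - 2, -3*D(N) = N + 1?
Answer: 1225/36 ≈ 34.028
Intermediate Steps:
D(N) = -1/3 - N/3 (D(N) = -(N + 1)/3 = -(1 + N)/3 = -1/3 - N/3)
b = 7/2 (b = -(-1*5 - 2)/2 = -(-5 - 2)/2 = -1/2*(-7) = 7/2 ≈ 3.5000)
(b - D(6))**2 = (7/2 - (-1/3 - 1/3*6))**2 = (7/2 - (-1/3 - 2))**2 = (7/2 - 1*(-7/3))**2 = (7/2 + 7/3)**2 = (35/6)**2 = 1225/36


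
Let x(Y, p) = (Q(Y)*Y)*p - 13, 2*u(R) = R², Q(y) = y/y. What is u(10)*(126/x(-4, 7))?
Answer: -6300/41 ≈ -153.66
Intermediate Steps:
Q(y) = 1
u(R) = R²/2
x(Y, p) = -13 + Y*p (x(Y, p) = (1*Y)*p - 13 = Y*p - 13 = -13 + Y*p)
u(10)*(126/x(-4, 7)) = ((½)*10²)*(126/(-13 - 4*7)) = ((½)*100)*(126/(-13 - 28)) = 50*(126/(-41)) = 50*(126*(-1/41)) = 50*(-126/41) = -6300/41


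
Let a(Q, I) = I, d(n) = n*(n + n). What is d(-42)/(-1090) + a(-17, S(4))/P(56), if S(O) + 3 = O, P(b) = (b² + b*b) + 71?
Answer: -11188507/3456935 ≈ -3.2365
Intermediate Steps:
P(b) = 71 + 2*b² (P(b) = (b² + b²) + 71 = 2*b² + 71 = 71 + 2*b²)
S(O) = -3 + O
d(n) = 2*n² (d(n) = n*(2*n) = 2*n²)
d(-42)/(-1090) + a(-17, S(4))/P(56) = (2*(-42)²)/(-1090) + (-3 + 4)/(71 + 2*56²) = (2*1764)*(-1/1090) + 1/(71 + 2*3136) = 3528*(-1/1090) + 1/(71 + 6272) = -1764/545 + 1/6343 = -11188507/3456935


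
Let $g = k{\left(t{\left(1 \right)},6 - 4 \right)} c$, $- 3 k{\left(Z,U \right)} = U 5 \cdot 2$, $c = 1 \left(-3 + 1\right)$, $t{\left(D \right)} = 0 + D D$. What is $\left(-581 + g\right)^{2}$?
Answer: $\frac{2900209}{9} \approx 3.2225 \cdot 10^{5}$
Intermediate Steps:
$t{\left(D \right)} = D^{2}$ ($t{\left(D \right)} = 0 + D^{2} = D^{2}$)
$c = -2$ ($c = 1 \left(-2\right) = -2$)
$k{\left(Z,U \right)} = - \frac{10 U}{3}$ ($k{\left(Z,U \right)} = - \frac{U 5 \cdot 2}{3} = - \frac{5 U 2}{3} = - \frac{10 U}{3}$)
$g = \frac{40}{3}$ ($g = - \frac{10 \left(6 - 4\right)}{3} \left(-2\right) = \left(- \frac{10}{3}\right) 2 \left(-2\right) = \left(- \frac{20}{3}\right) \left(-2\right) = \frac{40}{3} \approx 13.333$)
$\left(-581 + g\right)^{2} = \left(-581 + \frac{40}{3}\right)^{2} = \left(- \frac{1703}{3}\right)^{2} = \frac{2900209}{9}$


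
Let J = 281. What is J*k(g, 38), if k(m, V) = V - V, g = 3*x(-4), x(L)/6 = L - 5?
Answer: 0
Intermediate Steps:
x(L) = -30 + 6*L (x(L) = 6*(L - 5) = 6*(-5 + L) = -30 + 6*L)
g = -162 (g = 3*(-30 + 6*(-4)) = 3*(-30 - 24) = 3*(-54) = -162)
k(m, V) = 0
J*k(g, 38) = 281*0 = 0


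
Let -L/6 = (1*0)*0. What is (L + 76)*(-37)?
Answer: -2812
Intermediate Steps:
L = 0 (L = -6*1*0*0 = -0*0 = -6*0 = 0)
(L + 76)*(-37) = (0 + 76)*(-37) = 76*(-37) = -2812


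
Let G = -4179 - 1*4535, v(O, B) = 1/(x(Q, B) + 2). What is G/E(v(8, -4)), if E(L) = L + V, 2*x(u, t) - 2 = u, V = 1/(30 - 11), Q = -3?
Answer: -496698/41 ≈ -12115.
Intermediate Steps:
V = 1/19 ≈ 0.052632
x(u, t) = 1 + u/2
v(O, B) = ⅔ (v(O, B) = 1/((1 + (½)*(-3)) + 2) = 1/((1 - 3/2) + 2) = 1/(-½ + 2) = 1/(3/2) = ⅔)
G = -8714 (G = -4179 - 4535 = -8714)
E(L) = 1/19 + L (E(L) = L + 1/19 = 1/19 + L)
G/E(v(8, -4)) = -8714/(1/19 + ⅔) = -8714/41/57 = -8714*57/41 = -496698/41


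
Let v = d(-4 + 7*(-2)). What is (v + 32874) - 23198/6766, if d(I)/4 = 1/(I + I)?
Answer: 1000806904/30447 ≈ 32870.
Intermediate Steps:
d(I) = 2/I (d(I) = 4/(I + I) = 4/((2*I)) = 4*(1/(2*I)) = 2/I)
v = -⅑ (v = 2/(-4 + 7*(-2)) = 2/(-4 - 14) = 2/(-18) = 2*(-1/18) = -⅑ ≈ -0.11111)
(v + 32874) - 23198/6766 = (-⅑ + 32874) - 23198/6766 = 295865/9 - 23198*1/6766 = 295865/9 - 11599/3383 = 1000806904/30447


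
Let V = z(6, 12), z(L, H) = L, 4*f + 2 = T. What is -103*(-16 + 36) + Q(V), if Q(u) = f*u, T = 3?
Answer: -4117/2 ≈ -2058.5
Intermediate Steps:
f = ¼ (f = -½ + (¼)*3 = -½ + ¾ = ¼ ≈ 0.25000)
V = 6
Q(u) = u/4
-103*(-16 + 36) + Q(V) = -103*(-16 + 36) + (¼)*6 = -103*20 + 3/2 = -2060 + 3/2 = -4117/2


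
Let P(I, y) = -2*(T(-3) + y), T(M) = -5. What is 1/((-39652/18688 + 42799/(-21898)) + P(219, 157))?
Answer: -51153728/15759249213 ≈ -0.0032459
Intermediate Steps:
P(I, y) = 10 - 2*y (P(I, y) = -2*(-5 + y) = 10 - 2*y)
1/((-39652/18688 + 42799/(-21898)) + P(219, 157)) = 1/((-39652/18688 + 42799/(-21898)) + (10 - 2*157)) = 1/((-39652*1/18688 + 42799*(-1/21898)) + (10 - 314)) = 1/((-9913/4672 - 42799/21898) - 304) = 1/(-208515901/51153728 - 304) = 1/(-15759249213/51153728) = -51153728/15759249213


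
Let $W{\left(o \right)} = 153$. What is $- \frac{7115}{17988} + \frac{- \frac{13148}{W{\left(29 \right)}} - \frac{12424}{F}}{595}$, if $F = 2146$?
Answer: $- \frac{64390984663}{117138521556} \approx -0.5497$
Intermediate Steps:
$- \frac{7115}{17988} + \frac{- \frac{13148}{W{\left(29 \right)}} - \frac{12424}{F}}{595} = - \frac{7115}{17988} + \frac{- \frac{13148}{153} - \frac{12424}{2146}}{595} = \left(-7115\right) \frac{1}{17988} + \left(\left(-13148\right) \frac{1}{153} - \frac{6212}{1073}\right) \frac{1}{595} = - \frac{7115}{17988} + \left(- \frac{13148}{153} - \frac{6212}{1073}\right) \frac{1}{595} = - \frac{7115}{17988} - \frac{3011648}{19536111} = - \frac{64390984663}{117138521556}$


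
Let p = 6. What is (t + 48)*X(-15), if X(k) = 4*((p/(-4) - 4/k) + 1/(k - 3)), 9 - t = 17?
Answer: -1856/9 ≈ -206.22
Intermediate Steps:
t = -8 (t = 9 - 1*17 = 9 - 17 = -8)
X(k) = -6 - 16/k + 4/(-3 + k) (X(k) = 4*((6/(-4) - 4/k) + 1/(k - 3)) = 4*((6*(-¼) - 4/k) + 1/(-3 + k)) = 4*((-3/2 - 4/k) + 1/(-3 + k)) = 4*(-3/2 + 1/(-3 + k) - 4/k) = -6 - 16/k + 4/(-3 + k))
(t + 48)*X(-15) = (-8 + 48)*(6*(8 - 15 - 1*(-15)²)/(-15*(-3 - 15))) = 40*(6*(-1/15)*(8 - 15 - 1*225)/(-18)) = 40*(6*(-1/15)*(-1/18)*(8 - 15 - 225)) = 40*(6*(-1/15)*(-1/18)*(-232)) = 40*(-232/45) = -1856/9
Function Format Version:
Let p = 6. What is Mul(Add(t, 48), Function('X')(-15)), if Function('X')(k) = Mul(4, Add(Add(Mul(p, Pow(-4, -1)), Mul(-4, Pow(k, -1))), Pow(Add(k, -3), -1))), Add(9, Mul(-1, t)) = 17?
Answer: Rational(-1856, 9) ≈ -206.22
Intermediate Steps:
t = -8 (t = Add(9, Mul(-1, 17)) = Add(9, -17) = -8)
Function('X')(k) = Add(-6, Mul(-16, Pow(k, -1)), Mul(4, Pow(Add(-3, k), -1))) (Function('X')(k) = Mul(4, Add(Add(Mul(6, Pow(-4, -1)), Mul(-4, Pow(k, -1))), Pow(Add(k, -3), -1))) = Mul(4, Add(Add(Mul(6, Rational(-1, 4)), Mul(-4, Pow(k, -1))), Pow(Add(-3, k), -1))) = Mul(4, Add(Add(Rational(-3, 2), Mul(-4, Pow(k, -1))), Pow(Add(-3, k), -1))) = Mul(4, Add(Rational(-3, 2), Pow(Add(-3, k), -1), Mul(-4, Pow(k, -1)))) = Add(-6, Mul(-16, Pow(k, -1)), Mul(4, Pow(Add(-3, k), -1))))
Mul(Add(t, 48), Function('X')(-15)) = Mul(Add(-8, 48), Mul(6, Pow(-15, -1), Pow(Add(-3, -15), -1), Add(8, -15, Mul(-1, Pow(-15, 2))))) = Mul(40, Mul(6, Rational(-1, 15), Pow(-18, -1), Add(8, -15, Mul(-1, 225)))) = Mul(40, Mul(6, Rational(-1, 15), Rational(-1, 18), Add(8, -15, -225))) = Mul(40, Mul(6, Rational(-1, 15), Rational(-1, 18), -232)) = Mul(40, Rational(-232, 45)) = Rational(-1856, 9)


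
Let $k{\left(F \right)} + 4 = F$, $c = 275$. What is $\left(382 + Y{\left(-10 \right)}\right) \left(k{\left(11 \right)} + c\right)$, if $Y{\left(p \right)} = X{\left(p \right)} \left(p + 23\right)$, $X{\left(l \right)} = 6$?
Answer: $129720$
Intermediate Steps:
$k{\left(F \right)} = -4 + F$
$Y{\left(p \right)} = 138 + 6 p$ ($Y{\left(p \right)} = 6 \left(p + 23\right) = 6 \left(23 + p\right) = 138 + 6 p$)
$\left(382 + Y{\left(-10 \right)}\right) \left(k{\left(11 \right)} + c\right) = \left(382 + \left(138 + 6 \left(-10\right)\right)\right) \left(\left(-4 + 11\right) + 275\right) = \left(382 + \left(138 - 60\right)\right) \left(7 + 275\right) = \left(382 + 78\right) 282 = 460 \cdot 282 = 129720$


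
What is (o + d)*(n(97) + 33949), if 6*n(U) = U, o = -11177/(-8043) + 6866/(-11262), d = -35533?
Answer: -15616785462799591/12940038 ≈ -1.2069e+9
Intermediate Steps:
o = 11775356/15096711 (o = -11177*(-1/8043) + 6866*(-1/11262) = 11177/8043 - 3433/5631 = 11775356/15096711 ≈ 0.77999)
n(U) = U/6
(o + d)*(n(97) + 33949) = (11775356/15096711 - 35533)*((1/6)*97 + 33949) = -536419656607*(97/6 + 33949)/15096711 = -536419656607/15096711*203791/6 = -15616785462799591/12940038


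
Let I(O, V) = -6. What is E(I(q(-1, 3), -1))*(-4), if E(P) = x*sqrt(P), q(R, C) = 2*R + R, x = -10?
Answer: 40*I*sqrt(6) ≈ 97.98*I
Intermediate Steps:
q(R, C) = 3*R
E(P) = -10*sqrt(P)
E(I(q(-1, 3), -1))*(-4) = -10*I*sqrt(6)*(-4) = 40*I*sqrt(6)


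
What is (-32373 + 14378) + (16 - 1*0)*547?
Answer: -9243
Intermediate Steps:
(-32373 + 14378) + (16 - 1*0)*547 = -17995 + (16 + 0)*547 = -17995 + 16*547 = -17995 + 8752 = -9243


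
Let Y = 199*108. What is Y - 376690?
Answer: -355198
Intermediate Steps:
Y = 21492
Y - 376690 = 21492 - 376690 = -355198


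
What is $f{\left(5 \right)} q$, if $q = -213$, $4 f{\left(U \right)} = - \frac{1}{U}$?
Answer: $\frac{213}{20} \approx 10.65$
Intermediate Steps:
$f{\left(U \right)} = - \frac{1}{4 U}$ ($f{\left(U \right)} = \frac{\left(-1\right) \frac{1}{U}}{4} = - \frac{1}{4 U}$)
$f{\left(5 \right)} q = - \frac{1}{4 \cdot 5} \left(-213\right) = \left(- \frac{1}{4}\right) \frac{1}{5} \left(-213\right) = \left(- \frac{1}{20}\right) \left(-213\right) = \frac{213}{20}$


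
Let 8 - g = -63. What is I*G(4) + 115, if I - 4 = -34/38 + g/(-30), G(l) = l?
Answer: 33617/285 ≈ 117.95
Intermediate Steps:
g = 71 (g = 8 - 1*(-63) = 8 + 63 = 71)
I = 421/570 (I = 4 + (-34/38 + 71/(-30)) = 4 + (-34*1/38 + 71*(-1/30)) = 4 + (-17/19 - 71/30) = 4 - 1859/570 = 421/570 ≈ 0.73860)
I*G(4) + 115 = (421/570)*4 + 115 = 842/285 + 115 = 33617/285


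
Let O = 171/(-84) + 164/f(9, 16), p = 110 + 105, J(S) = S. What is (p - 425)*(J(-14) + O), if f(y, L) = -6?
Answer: 18215/2 ≈ 9107.5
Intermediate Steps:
p = 215
O = -2467/84 (O = 171/(-84) + 164/(-6) = 171*(-1/84) + 164*(-⅙) = -57/28 - 82/3 = -2467/84 ≈ -29.369)
(p - 425)*(J(-14) + O) = (215 - 425)*(-14 - 2467/84) = -210*(-3643/84) = 18215/2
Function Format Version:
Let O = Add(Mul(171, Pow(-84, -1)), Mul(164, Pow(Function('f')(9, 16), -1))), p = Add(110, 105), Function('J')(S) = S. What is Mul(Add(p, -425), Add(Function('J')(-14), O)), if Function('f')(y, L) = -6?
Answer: Rational(18215, 2) ≈ 9107.5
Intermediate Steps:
p = 215
O = Rational(-2467, 84) (O = Add(Mul(171, Pow(-84, -1)), Mul(164, Pow(-6, -1))) = Add(Mul(171, Rational(-1, 84)), Mul(164, Rational(-1, 6))) = Add(Rational(-57, 28), Rational(-82, 3)) = Rational(-2467, 84) ≈ -29.369)
Mul(Add(p, -425), Add(Function('J')(-14), O)) = Mul(Add(215, -425), Add(-14, Rational(-2467, 84))) = Mul(-210, Rational(-3643, 84)) = Rational(18215, 2)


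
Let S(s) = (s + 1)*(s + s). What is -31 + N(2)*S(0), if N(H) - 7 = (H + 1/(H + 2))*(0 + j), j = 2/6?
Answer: -31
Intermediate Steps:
S(s) = 2*s*(1 + s) (S(s) = (1 + s)*(2*s) = 2*s*(1 + s))
j = 1/3 (j = 2*(1/6) = 1/3 ≈ 0.33333)
N(H) = 7 + H/3 + 1/(3*(2 + H)) (N(H) = 7 + (H + 1/(H + 2))*(0 + 1/3) = 7 + (H + 1/(2 + H))*(1/3) = 7 + (H/3 + 1/(3*(2 + H))) = 7 + H/3 + 1/(3*(2 + H)))
-31 + N(2)*S(0) = -31 + ((43 + 2**2 + 23*2)/(3*(2 + 2)))*(2*0*(1 + 0)) = -31 + ((1/3)*(43 + 4 + 46)/4)*(2*0*1) = -31 + ((1/3)*(1/4)*93)*0 = -31 + (31/4)*0 = -31 + 0 = -31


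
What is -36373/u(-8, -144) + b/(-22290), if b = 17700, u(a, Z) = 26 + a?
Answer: -27035759/13374 ≈ -2021.5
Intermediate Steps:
-36373/u(-8, -144) + b/(-22290) = -36373/(26 - 8) + 17700/(-22290) = -36373/18 + 17700*(-1/22290) = -36373*1/18 - 590/743 = -36373/18 - 590/743 = -27035759/13374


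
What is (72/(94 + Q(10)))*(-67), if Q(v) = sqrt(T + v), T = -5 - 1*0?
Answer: -453456/8831 + 4824*sqrt(5)/8831 ≈ -50.127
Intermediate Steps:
T = -5 (T = -5 + 0 = -5)
Q(v) = sqrt(-5 + v)
(72/(94 + Q(10)))*(-67) = (72/(94 + sqrt(-5 + 10)))*(-67) = (72/(94 + sqrt(5)))*(-67) = -4824/(94 + sqrt(5))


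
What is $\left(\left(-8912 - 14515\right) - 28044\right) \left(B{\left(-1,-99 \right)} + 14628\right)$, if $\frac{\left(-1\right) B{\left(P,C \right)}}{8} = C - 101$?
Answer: $-835271388$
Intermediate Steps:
$B{\left(P,C \right)} = 808 - 8 C$ ($B{\left(P,C \right)} = - 8 \left(C - 101\right) = - 8 \left(-101 + C\right) = 808 - 8 C$)
$\left(\left(-8912 - 14515\right) - 28044\right) \left(B{\left(-1,-99 \right)} + 14628\right) = \left(\left(-8912 - 14515\right) - 28044\right) \left(\left(808 - -792\right) + 14628\right) = \left(-23427 - 28044\right) \left(\left(808 + 792\right) + 14628\right) = - 51471 \left(1600 + 14628\right) = \left(-51471\right) 16228 = -835271388$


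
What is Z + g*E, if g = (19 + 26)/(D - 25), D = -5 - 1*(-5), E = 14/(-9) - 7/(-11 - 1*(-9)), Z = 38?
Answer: 69/2 ≈ 34.500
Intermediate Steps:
E = 35/18 (E = 14*(-⅑) - 7/(-11 + 9) = -14/9 - 7/(-2) = -14/9 - 7*(-½) = -14/9 + 7/2 = 35/18 ≈ 1.9444)
D = 0 (D = -5 + 5 = 0)
g = -9/5 (g = (19 + 26)/(0 - 25) = 45/(-25) = 45*(-1/25) = -9/5 ≈ -1.8000)
Z + g*E = 38 - 9/5*35/18 = 38 - 7/2 = 69/2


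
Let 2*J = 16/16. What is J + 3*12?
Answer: 73/2 ≈ 36.500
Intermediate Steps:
J = ½ (J = (16/16)/2 = (16*(1/16))/2 = (½)*1 = ½ ≈ 0.50000)
J + 3*12 = ½ + 3*12 = ½ + 36 = 73/2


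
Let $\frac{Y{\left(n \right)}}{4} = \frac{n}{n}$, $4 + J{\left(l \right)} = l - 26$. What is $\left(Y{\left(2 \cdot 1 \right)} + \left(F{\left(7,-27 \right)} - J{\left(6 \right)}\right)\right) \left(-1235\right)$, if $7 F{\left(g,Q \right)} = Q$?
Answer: $- \frac{208715}{7} \approx -29816.0$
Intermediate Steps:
$F{\left(g,Q \right)} = \frac{Q}{7}$
$J{\left(l \right)} = -30 + l$ ($J{\left(l \right)} = -4 + \left(l - 26\right) = -4 + \left(-26 + l\right) = -30 + l$)
$Y{\left(n \right)} = 4$ ($Y{\left(n \right)} = 4 \frac{n}{n} = 4 \cdot 1 = 4$)
$\left(Y{\left(2 \cdot 1 \right)} + \left(F{\left(7,-27 \right)} - J{\left(6 \right)}\right)\right) \left(-1235\right) = \left(4 + \left(\frac{1}{7} \left(-27\right) - \left(-30 + 6\right)\right)\right) \left(-1235\right) = \left(4 - - \frac{141}{7}\right) \left(-1235\right) = \left(4 + \left(- \frac{27}{7} + 24\right)\right) \left(-1235\right) = \left(4 + \frac{141}{7}\right) \left(-1235\right) = \frac{169}{7} \left(-1235\right) = - \frac{208715}{7}$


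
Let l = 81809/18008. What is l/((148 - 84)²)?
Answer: 81809/73760768 ≈ 0.0011091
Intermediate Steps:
l = 81809/18008 (l = 81809*(1/18008) = 81809/18008 ≈ 4.5429)
l/((148 - 84)²) = 81809/(18008*((148 - 84)²)) = 81809/(18008*(64²)) = (81809/18008)/4096 = (81809/18008)*(1/4096) = 81809/73760768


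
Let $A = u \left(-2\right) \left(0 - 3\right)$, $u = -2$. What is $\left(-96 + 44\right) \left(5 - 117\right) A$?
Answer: $-69888$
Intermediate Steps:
$A = -12$ ($A = \left(-2\right) \left(-2\right) \left(0 - 3\right) = 4 \left(0 - 3\right) = 4 \left(-3\right) = -12$)
$\left(-96 + 44\right) \left(5 - 117\right) A = \left(-96 + 44\right) \left(5 - 117\right) \left(-12\right) = \left(-52\right) \left(-112\right) \left(-12\right) = 5824 \left(-12\right) = -69888$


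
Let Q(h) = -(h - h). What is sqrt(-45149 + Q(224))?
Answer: I*sqrt(45149) ≈ 212.48*I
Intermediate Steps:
Q(h) = 0 (Q(h) = -1*0 = 0)
sqrt(-45149 + Q(224)) = sqrt(-45149 + 0) = sqrt(-45149) = I*sqrt(45149)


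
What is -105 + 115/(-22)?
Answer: -2425/22 ≈ -110.23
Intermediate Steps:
-105 + 115/(-22) = -105 + 115*(-1/22) = -105 - 115/22 = -2425/22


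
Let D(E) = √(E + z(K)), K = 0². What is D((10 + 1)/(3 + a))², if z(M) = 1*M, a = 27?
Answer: 11/30 ≈ 0.36667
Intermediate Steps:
K = 0
z(M) = M
D(E) = √E (D(E) = √(E + 0) = √E)
D((10 + 1)/(3 + a))² = (√((10 + 1)/(3 + 27)))² = (√(11/30))² = (√330/30)² = 11/30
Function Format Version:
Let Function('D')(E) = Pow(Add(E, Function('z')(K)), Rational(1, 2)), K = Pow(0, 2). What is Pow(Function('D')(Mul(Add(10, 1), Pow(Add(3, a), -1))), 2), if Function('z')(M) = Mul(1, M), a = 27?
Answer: Rational(11, 30) ≈ 0.36667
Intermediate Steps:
K = 0
Function('z')(M) = M
Function('D')(E) = Pow(E, Rational(1, 2)) (Function('D')(E) = Pow(Add(E, 0), Rational(1, 2)) = Pow(E, Rational(1, 2)))
Pow(Function('D')(Mul(Add(10, 1), Pow(Add(3, a), -1))), 2) = Pow(Pow(Mul(Add(10, 1), Pow(Add(3, 27), -1)), Rational(1, 2)), 2) = Pow(Pow(Mul(11, Pow(30, -1)), Rational(1, 2)), 2) = Pow(Pow(Mul(11, Rational(1, 30)), Rational(1, 2)), 2) = Pow(Pow(Rational(11, 30), Rational(1, 2)), 2) = Pow(Mul(Rational(1, 30), Pow(330, Rational(1, 2))), 2) = Rational(11, 30)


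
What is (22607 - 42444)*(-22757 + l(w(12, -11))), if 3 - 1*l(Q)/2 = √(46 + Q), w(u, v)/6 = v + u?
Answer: 451311587 + 79348*√13 ≈ 4.5160e+8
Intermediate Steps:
w(u, v) = 6*u + 6*v (w(u, v) = 6*(v + u) = 6*(u + v) = 6*u + 6*v)
l(Q) = 6 - 2*√(46 + Q)
(22607 - 42444)*(-22757 + l(w(12, -11))) = (22607 - 42444)*(-22757 + (6 - 2*√(46 + (6*12 + 6*(-11))))) = -19837*(-22757 + (6 - 2*√(46 + (72 - 66)))) = -19837*(-22757 + (6 - 2*√(46 + 6))) = -19837*(-22757 + (6 - 4*√13)) = -19837*(-22751 - 4*√13) = 451311587 + 79348*√13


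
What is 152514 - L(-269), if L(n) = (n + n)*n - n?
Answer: 7523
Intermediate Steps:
L(n) = -n + 2*n**2 (L(n) = (2*n)*n - n = 2*n**2 - n = -n + 2*n**2)
152514 - L(-269) = 152514 - (-269)*(-1 + 2*(-269)) = 152514 - (-269)*(-1 - 538) = 152514 - (-269)*(-539) = 152514 - 1*144991 = 152514 - 144991 = 7523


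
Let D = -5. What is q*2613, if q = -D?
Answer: 13065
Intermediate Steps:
q = 5 (q = -1*(-5) = 5)
q*2613 = 5*2613 = 13065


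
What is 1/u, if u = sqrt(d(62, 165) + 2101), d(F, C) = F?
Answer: sqrt(2163)/2163 ≈ 0.021502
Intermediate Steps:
u = sqrt(2163) (u = sqrt(62 + 2101) = sqrt(2163) ≈ 46.508)
1/u = 1/(sqrt(2163)) = sqrt(2163)/2163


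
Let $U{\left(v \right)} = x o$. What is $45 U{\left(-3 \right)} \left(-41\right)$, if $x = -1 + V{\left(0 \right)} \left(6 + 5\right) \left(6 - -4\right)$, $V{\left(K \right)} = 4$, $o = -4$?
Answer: $3239820$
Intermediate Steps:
$x = 439$ ($x = -1 + 4 \left(6 + 5\right) \left(6 - -4\right) = -1 + 4 \cdot 11 \left(6 + 4\right) = -1 + 4 \cdot 11 \cdot 10 = -1 + 4 \cdot 110 = -1 + 440 = 439$)
$U{\left(v \right)} = -1756$ ($U{\left(v \right)} = 439 \left(-4\right) = -1756$)
$45 U{\left(-3 \right)} \left(-41\right) = 45 \left(-1756\right) \left(-41\right) = \left(-79020\right) \left(-41\right) = 3239820$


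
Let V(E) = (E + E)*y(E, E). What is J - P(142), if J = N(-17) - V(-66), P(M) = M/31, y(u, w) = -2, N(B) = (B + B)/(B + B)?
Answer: -8295/31 ≈ -267.58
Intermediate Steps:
N(B) = 1 (N(B) = (2*B)/((2*B)) = (2*B)*(1/(2*B)) = 1)
P(M) = M/31 (P(M) = M*(1/31) = M/31)
V(E) = -4*E (V(E) = (E + E)*(-2) = (2*E)*(-2) = -4*E)
J = -263 (J = 1 - (-4)*(-66) = 1 - 1*264 = 1 - 264 = -263)
J - P(142) = -263 - 142/31 = -8295/31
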